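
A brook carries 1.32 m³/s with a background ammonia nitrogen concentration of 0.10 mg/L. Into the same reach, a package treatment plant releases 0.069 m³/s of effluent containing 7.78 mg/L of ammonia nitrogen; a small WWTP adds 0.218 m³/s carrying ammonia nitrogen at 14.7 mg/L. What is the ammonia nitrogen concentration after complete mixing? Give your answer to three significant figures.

2.41 mg/L

Flow-weighted average: C = (1.320·0.1000 + 0.06900·7.780 + 0.2180·14.70) / 1.607 = 3.873/1.607 = 2.410 mg/L.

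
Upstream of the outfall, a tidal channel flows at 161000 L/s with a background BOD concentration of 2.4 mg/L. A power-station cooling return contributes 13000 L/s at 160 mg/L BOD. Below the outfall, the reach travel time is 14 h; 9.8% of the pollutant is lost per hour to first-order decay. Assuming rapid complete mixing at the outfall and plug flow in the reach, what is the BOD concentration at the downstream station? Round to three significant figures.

3.35 mg/L

Mixed concentration C = ΣQC/ΣQ = (161000·2.400 + 13000·160.0) / 174000 = 2466000/174000 = 14.17 mg/L.
9.8%/h lost → k = −ln(1 − 0.098) = 0.1031 h⁻¹.
Decay over the reach: 14.17·exp(−kt) = 14.17·0.2360 = 3.345 mg/L.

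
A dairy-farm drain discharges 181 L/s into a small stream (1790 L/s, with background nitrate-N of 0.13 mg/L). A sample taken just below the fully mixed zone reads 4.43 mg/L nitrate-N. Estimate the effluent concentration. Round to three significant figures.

Mass balance: 1790·0.1300 + 181.0·Cₑ = 1971·4.430
→ Cₑ = (1971·4.430 − 1790·0.1300) / 181.0 = 46.95 mg/L.

47.0 mg/L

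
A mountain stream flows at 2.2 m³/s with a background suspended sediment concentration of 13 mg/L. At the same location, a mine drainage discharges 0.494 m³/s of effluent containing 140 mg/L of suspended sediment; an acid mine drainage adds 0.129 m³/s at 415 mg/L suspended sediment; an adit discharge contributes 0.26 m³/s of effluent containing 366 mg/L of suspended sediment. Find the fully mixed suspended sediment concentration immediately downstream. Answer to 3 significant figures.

Conservation of mass: C = (2.200·13.00 + 0.4940·140.0 + 0.1290·415.0 + 0.2600·366.0) / 3.083 = 246.5/3.083 = 79.94 mg/L.

79.9 mg/L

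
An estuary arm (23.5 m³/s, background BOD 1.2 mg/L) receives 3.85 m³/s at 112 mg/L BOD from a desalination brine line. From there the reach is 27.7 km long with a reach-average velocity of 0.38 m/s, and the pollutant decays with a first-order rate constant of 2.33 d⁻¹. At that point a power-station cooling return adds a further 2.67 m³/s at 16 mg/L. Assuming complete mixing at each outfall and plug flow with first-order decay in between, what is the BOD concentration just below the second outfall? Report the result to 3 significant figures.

Conservation of mass: C = (23.50·1.200 + 3.850·112.0) / 27.35 = 459.4/27.35 = 16.80 mg/L; combined flow 27.35 m³/s.
Travel time t = 27.7·1000 / 0.38 = 72890 s = 20.25 h.
First-order decay: C = 16.80·exp(−k·t) = 16.80·0.1400 = 2.352 mg/L.
At the second outfall, C = (27.35·2.352 + 2.670·16.00) / (27.35 + 2.670) = 3.566 mg/L.

3.57 mg/L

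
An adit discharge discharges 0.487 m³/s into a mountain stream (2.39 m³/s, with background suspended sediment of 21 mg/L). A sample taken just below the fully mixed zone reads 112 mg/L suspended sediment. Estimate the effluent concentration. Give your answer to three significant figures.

Mass balance: 2.390·21.00 + 0.4870·Cₑ = 2.877·112.0
→ Cₑ = (2.877·112.0 − 2.390·21.00) / 0.4870 = 558.6 mg/L.

559 mg/L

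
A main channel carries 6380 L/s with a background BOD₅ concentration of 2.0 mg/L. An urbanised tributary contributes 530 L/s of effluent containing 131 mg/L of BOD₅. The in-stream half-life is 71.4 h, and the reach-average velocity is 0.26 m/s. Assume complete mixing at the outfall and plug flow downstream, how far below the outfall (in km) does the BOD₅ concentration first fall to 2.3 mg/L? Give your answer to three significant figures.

Conservation of mass: C = (6380·2.000 + 530.0·131.0) / 6910 = 82190/6910 = 11.89 mg/L.
Half-life 71.4 h → k = ln 2 / 71.4 = 0.009708 h⁻¹ = 0.2330 d⁻¹.
Set 11.89·exp(−k·t) = 2.3 → t = ln(11.89/2.3)/k = 609300 s = 169.3 h.
Distance = v·t = 0.26·609300 = 158400 m = 158.4 km.

158 km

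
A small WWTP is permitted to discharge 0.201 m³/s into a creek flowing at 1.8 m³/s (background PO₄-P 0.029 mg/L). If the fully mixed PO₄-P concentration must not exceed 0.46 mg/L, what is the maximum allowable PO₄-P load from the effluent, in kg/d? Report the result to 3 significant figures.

75.0 kg/d

Mass balance at the limit: 1.800·0.02900 + 0.2010·Cₑ = 2.001·0.46 → Cₑ = 4.320 mg/L.
Load = 0.2010 m³/s × 4.320 g/m³ × 86 400 s/d = 75.02 kg/d.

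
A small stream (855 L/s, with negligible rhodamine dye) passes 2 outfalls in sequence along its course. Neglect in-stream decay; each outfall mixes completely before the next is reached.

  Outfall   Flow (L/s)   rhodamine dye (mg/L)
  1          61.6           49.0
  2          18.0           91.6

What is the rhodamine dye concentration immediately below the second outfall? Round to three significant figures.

Outfall 1: combined Q = 916.6 L/s; C = (855.0·0 + 61.60·49.00)/916.6 = 3.293 mg/L.
Outfall 2: combined Q = 934.6 L/s; C = (916.6·3.293 + 18.00·91.60)/934.6 = 4.994 mg/L.

4.99 mg/L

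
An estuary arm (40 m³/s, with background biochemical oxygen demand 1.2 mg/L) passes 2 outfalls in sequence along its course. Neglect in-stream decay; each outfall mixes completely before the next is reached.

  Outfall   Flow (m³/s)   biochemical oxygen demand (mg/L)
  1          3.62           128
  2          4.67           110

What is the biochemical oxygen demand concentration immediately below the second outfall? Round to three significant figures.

Below outfall 1: Q → 43.62 m³/s, C = (40.00·1.200 + 3.620·128.0)/43.62 = 11.72 mg/L.
Below outfall 2: Q → 48.29 m³/s, C = (43.62·11.72 + 4.670·110.0)/48.29 = 21.23 mg/L.

21.2 mg/L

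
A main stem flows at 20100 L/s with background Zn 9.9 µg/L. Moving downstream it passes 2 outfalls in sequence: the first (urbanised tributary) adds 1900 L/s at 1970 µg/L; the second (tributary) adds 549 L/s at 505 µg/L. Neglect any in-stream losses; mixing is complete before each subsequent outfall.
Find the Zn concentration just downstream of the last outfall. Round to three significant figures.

Outfall 1: combined Q = 22000 L/s; C = (20100·9.900 + 1900·1970)/22000 = 179.2 µg/L.
Outfall 2: combined Q = 22550 L/s; C = (22000·179.2 + 549.0·505.0)/22550 = 187.1 µg/L.

187 µg/L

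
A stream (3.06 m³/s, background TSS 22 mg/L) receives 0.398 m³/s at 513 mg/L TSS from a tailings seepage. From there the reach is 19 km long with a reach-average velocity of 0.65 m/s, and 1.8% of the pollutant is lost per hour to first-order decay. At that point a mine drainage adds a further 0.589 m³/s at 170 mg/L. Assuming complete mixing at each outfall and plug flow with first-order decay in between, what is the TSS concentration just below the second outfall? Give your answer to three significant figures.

Flow-weighted average: C = (3.060·22.00 + 0.3980·513.0) / 3.458 = 271.5/3.458 = 78.51 mg/L; combined flow 3.458 m³/s.
Travel time t = 19·1000 / 0.65 = 29230 s = 8.120 h.
1.8%/h lost → k = −ln(1 − 0.018) = 0.01816 h⁻¹.
First-order decay: C = 78.51·exp(−k·t) = 78.51·0.8629 = 67.75 mg/L.
At the second outfall, C = (3.458·67.75 + 0.5890·170.0) / (3.458 + 0.5890) = 82.63 mg/L.

82.6 mg/L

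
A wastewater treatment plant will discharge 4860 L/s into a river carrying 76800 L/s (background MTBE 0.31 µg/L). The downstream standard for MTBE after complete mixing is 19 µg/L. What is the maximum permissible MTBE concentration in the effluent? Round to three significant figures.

At the limit, (Qr·Cr + Qe·Cₑ)/(Qr + Qe) = 19:
Cₑ = (81660·19 − 76800·0.3100) / 4860 = 314.3 µg/L.

314 µg/L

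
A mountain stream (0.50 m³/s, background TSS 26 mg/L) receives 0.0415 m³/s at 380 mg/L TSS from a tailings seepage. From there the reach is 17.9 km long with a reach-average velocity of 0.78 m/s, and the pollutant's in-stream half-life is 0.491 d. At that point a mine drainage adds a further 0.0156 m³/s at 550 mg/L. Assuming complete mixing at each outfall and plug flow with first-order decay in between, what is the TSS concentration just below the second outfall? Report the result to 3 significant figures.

50.9 mg/L

After mixing, C = (0.5000·26.00 + 0.04150·380.0) / 0.5415 = 28.77/0.5415 = 53.13 mg/L; combined flow 0.5415 m³/s.
Travel time t = 17.9·1000 / 0.78 = 22950 s = 6.375 h.
Half-life 0.491 d → k = ln 2 / 0.491 = 1.412 d⁻¹.
After decay, C = 53.13 × e^(−kt) = 53.13 × 0.6873 = 36.52 mg/L.
At the second outfall, C = (0.5415·36.52 + 0.01560·550.0) / (0.5415 + 0.01560) = 50.90 mg/L.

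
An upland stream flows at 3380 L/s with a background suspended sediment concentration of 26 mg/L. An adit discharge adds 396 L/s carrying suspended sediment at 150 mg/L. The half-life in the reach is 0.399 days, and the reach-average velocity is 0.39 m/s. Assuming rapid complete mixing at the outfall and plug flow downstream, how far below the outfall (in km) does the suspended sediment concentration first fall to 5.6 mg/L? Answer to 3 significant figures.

37.6 km

Mass balance: C = (3380·26.00 + 396.0·150.0) / 3776 = 147300/3776 = 39.00 mg/L.
Half-life 0.399 d → k = ln 2 / 0.399 = 1.737 d⁻¹.
Set 39.00·exp(−k·t) = 5.6 → t = ln(39.00/5.6)/k = 96530 s = 26.81 h.
Distance = v·t = 0.39·96530 = 37650 m = 37.65 km.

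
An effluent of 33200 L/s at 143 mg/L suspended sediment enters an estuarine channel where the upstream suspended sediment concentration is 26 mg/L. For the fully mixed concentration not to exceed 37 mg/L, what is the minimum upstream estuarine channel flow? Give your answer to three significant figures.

Set C_mix = 37: (Q·26.00 + 33200·143.0) / (Q + 33200) = 37
→ Q = 33200·(143.0 − 37)/(37 − 26.00) = 319900 L/s.

320000 L/s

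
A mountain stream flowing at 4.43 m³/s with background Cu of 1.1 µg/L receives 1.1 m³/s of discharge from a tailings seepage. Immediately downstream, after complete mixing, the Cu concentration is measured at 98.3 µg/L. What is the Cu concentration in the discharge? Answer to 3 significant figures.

Mass balance: 4.430·1.100 + 1.100·Cₑ = 5.530·98.30
→ Cₑ = (5.530·98.30 − 4.430·1.100) / 1.100 = 489.8 µg/L.

490 µg/L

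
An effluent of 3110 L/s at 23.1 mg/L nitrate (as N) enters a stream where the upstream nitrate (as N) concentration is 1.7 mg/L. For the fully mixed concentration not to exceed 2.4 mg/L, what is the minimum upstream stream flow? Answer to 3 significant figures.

Set C_mix = 2.4: (Q·1.700 + 3110·23.10) / (Q + 3110) = 2.4
→ Q = 3110·(23.10 − 2.4)/(2.4 − 1.700) = 91970 L/s.

92000 L/s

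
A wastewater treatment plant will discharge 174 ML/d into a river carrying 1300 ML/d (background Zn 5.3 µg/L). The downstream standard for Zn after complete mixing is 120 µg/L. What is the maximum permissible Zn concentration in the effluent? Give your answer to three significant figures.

At the limit, (Qr·Cr + Qe·Cₑ)/(Qr + Qe) = 120:
Cₑ = (1474·120 − 1300·5.300) / 174.0 = 977.0 µg/L.

977 µg/L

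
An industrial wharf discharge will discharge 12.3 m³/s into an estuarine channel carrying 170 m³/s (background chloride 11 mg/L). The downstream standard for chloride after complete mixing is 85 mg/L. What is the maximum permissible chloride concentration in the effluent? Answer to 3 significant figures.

At the limit, (Qr·Cr + Qe·Cₑ)/(Qr + Qe) = 85:
Cₑ = (182.3·85 − 170.0·11.00) / 12.30 = 1108 mg/L.

1110 mg/L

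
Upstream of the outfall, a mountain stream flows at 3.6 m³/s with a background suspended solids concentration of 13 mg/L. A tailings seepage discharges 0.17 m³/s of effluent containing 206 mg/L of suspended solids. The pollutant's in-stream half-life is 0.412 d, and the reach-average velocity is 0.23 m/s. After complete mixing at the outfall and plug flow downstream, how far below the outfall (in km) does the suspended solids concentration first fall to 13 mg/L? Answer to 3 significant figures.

6.05 km

Mass balance: C = (3.600·13.00 + 0.1700·206.0) / 3.770 = 81.82/3.770 = 21.70 mg/L.
Half-life 0.412 d → k = ln 2 / 0.412 = 1.682 d⁻¹.
Set 21.70·exp(−k·t) = 13 → t = ln(21.70/13)/k = 26320 s = 7.311 h.
Distance = v·t = 0.23·26320 = 6053 m = 6.053 km.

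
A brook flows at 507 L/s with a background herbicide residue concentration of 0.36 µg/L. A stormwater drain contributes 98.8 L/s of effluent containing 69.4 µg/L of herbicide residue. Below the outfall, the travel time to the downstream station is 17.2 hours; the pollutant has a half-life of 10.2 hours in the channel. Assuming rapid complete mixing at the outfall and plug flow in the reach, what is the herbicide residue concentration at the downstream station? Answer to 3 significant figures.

Mixed concentration C = ΣQC/ΣQ = (507.0·0.3600 + 98.80·69.40) / 605.8 = 7039/605.8 = 11.62 µg/L.
Half-life 10.2 h → k = ln 2 / 10.2 = 0.06796 h⁻¹ = 1.631 d⁻¹.
First-order decay: C = 11.62·exp(−k·t) = 11.62·0.3107 = 3.611 µg/L.

3.61 µg/L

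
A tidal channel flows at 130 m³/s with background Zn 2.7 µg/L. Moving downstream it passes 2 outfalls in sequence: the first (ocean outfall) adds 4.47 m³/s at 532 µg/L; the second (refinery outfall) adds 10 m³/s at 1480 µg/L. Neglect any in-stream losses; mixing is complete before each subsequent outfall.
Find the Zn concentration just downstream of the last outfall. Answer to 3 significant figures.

121 µg/L

Outfall 1: combined Q = 134.5 m³/s; C = (130.0·2.700 + 4.470·532.0)/134.5 = 20.29 µg/L.
Outfall 2: combined Q = 144.5 m³/s; C = (134.5·20.29 + 10.00·1480)/144.5 = 121.3 µg/L.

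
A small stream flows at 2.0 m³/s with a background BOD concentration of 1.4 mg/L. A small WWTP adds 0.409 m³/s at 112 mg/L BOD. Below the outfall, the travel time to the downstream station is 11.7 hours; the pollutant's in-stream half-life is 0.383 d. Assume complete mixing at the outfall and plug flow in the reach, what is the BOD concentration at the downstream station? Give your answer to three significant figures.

8.35 mg/L

Conservation of mass: C = (2.000·1.400 + 0.4090·112.0) / 2.409 = 48.61/2.409 = 20.18 mg/L.
Half-life 0.383 d → k = ln 2 / 0.383 = 1.810 d⁻¹.
After decay, C = 20.18 × e^(−kt) = 20.18 × 0.4138 = 8.350 mg/L.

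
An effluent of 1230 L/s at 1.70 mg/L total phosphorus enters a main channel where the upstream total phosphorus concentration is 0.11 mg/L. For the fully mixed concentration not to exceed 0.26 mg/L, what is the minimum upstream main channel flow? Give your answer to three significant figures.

11800 L/s

Set C_mix = 0.26: (Q·0.1100 + 1230·1.700) / (Q + 1230) = 0.26
→ Q = 1230·(1.700 − 0.26)/(0.26 − 0.1100) = 11810 L/s.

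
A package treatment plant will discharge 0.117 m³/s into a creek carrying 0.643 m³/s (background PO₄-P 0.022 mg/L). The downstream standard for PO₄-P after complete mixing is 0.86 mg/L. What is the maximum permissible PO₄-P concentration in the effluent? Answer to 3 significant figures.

5.47 mg/L

At the limit, (Qr·Cr + Qe·Cₑ)/(Qr + Qe) = 0.86:
Cₑ = (0.7600·0.86 − 0.6430·0.02200) / 0.1170 = 5.465 mg/L.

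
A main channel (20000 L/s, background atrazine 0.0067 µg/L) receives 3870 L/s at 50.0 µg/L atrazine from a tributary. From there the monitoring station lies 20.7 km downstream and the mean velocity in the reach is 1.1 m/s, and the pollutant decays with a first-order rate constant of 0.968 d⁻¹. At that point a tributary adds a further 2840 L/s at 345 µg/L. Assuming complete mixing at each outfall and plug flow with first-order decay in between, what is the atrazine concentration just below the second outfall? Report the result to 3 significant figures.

42.6 µg/L

Mass balance: C = (20000·0.006700 + 3870·50.00) / 23870 = 193600/23870 = 8.112 µg/L; combined flow 23870 L/s.
Travel time t = 20.7·1000 / 1.1 = 18820 s = 5.227 h.
After decay, C = 8.112 × e^(−kt) = 8.112 × 0.8099 = 6.570 µg/L.
At the second outfall, C = (23870·6.570 + 2840·345.0) / (23870 + 2840) = 42.55 µg/L.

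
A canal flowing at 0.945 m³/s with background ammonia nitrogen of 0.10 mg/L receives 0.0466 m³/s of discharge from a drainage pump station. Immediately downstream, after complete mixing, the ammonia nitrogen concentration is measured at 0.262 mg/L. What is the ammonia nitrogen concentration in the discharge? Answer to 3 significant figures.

Mass balance: 0.9450·0.1000 + 0.04660·Cₑ = 0.9916·0.2620
→ Cₑ = (0.9916·0.2620 − 0.9450·0.1000) / 0.04660 = 3.547 mg/L.

3.55 mg/L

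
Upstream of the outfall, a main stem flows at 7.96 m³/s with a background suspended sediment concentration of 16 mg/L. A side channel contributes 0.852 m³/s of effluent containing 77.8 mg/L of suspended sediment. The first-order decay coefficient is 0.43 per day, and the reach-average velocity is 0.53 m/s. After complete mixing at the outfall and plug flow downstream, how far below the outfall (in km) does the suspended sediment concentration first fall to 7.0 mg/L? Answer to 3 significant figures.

After mixing, C = (7.960·16.00 + 0.8520·77.80) / 8.812 = 193.6/8.812 = 21.98 mg/L.
Set 21.98·exp(−k·t) = 7.0 → t = ln(21.98/7.0)/k = 229900 s = 63.85 h.
Distance = v·t = 0.53·229900 = 121800 m = 121.8 km.

122 km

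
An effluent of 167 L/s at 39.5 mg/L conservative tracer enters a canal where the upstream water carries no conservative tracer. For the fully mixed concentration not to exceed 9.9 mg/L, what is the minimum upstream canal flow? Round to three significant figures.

499 L/s

Set C_mix = 9.9: (Q·0 + 167.0·39.50) / (Q + 167.0) = 9.9
→ Q = 167.0·(39.50 − 9.9)/(9.9 − 0) = 499.3 L/s.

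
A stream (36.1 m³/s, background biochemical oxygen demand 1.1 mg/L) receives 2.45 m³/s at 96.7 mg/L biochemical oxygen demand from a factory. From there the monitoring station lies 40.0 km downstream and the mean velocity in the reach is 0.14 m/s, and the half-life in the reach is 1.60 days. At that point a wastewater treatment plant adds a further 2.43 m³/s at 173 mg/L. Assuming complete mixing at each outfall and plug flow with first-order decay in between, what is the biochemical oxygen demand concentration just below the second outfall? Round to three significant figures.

Flow-weighted average: C = (36.10·1.100 + 2.450·96.70) / 38.55 = 276.6/38.55 = 7.176 mg/L; combined flow 38.55 m³/s.
Travel time t = 40.0·1000 / 0.14 = 285700 s = 79.37 h.
Half-life 1.60 d → k = ln 2 / 1.60 = 0.4332 d⁻¹.
First-order decay: C = 7.176·exp(−k·t) = 7.176·0.2387 = 1.713 mg/L.
At the second outfall, C = (38.55·1.713 + 2.430·173.0) / (38.55 + 2.430) = 11.87 mg/L.

11.9 mg/L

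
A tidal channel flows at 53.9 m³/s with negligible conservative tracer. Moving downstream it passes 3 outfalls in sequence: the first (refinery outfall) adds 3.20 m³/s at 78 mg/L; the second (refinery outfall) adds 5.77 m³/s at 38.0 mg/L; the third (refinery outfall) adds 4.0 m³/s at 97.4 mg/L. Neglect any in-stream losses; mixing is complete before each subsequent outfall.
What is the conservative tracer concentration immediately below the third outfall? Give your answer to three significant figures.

Outfall 1: combined Q = 57.10 m³/s; C = (53.90·0 + 3.200·78.00)/57.10 = 4.371 mg/L.
Outfall 2: combined Q = 62.87 m³/s; C = (57.10·4.371 + 5.770·38.00)/62.87 = 7.458 mg/L.
Outfall 3: combined Q = 66.87 m³/s; C = (62.87·7.458 + 4.000·97.40)/66.87 = 12.84 mg/L.

12.8 mg/L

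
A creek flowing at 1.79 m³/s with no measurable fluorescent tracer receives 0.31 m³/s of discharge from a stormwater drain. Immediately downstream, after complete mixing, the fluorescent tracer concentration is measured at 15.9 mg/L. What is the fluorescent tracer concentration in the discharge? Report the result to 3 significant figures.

Mass balance: 1.790·0 + 0.3100·Cₑ = 2.100·15.90
→ Cₑ = (2.100·15.90 − 1.790·0) / 0.3100 = 107.7 mg/L.

108 mg/L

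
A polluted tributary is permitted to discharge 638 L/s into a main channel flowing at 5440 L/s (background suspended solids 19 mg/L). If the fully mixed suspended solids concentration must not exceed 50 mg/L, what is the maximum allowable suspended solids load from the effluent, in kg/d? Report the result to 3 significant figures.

Mass balance at the limit: 5440·19.00 + 638.0·Cₑ = 6078·50 → Cₑ = 314.3 mg/L.
638.0 L/s = 0.6380 m³/s. Load = 0.6380 m³/s × 314.3 g/m³ × 86 400 s/d = 17330 kg/d.

17300 kg/d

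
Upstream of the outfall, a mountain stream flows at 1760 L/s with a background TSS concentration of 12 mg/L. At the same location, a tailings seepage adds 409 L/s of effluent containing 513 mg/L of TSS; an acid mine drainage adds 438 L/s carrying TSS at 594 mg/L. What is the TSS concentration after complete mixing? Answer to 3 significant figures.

Mixed concentration C = ΣQC/ΣQ = (1760·12.00 + 409.0·513.0 + 438.0·594.0) / 2607 = 491100/2607 = 188.4 mg/L.

188 mg/L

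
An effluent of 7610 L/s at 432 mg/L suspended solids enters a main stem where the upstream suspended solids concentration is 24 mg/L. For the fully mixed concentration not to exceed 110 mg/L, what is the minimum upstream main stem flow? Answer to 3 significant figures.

Set C_mix = 110: (Q·24.00 + 7610·432.0) / (Q + 7610) = 110
→ Q = 7610·(432.0 − 110)/(110 − 24.00) = 28490 L/s.

28500 L/s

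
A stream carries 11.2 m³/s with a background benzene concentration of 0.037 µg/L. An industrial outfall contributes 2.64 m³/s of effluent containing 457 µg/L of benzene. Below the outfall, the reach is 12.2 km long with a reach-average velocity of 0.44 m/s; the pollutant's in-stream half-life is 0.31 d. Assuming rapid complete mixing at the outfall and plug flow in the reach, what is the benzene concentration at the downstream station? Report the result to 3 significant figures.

42.6 µg/L

Mixed concentration C = ΣQC/ΣQ = (11.20·0.03700 + 2.640·457.0) / 13.84 = 1207/13.84 = 87.20 µg/L.
Travel time t = 12.2·1000 / 0.44 = 27730 s = 7.702 h.
Half-life 0.31 d → k = ln 2 / 0.31 = 2.236 d⁻¹.
After decay, C = 87.20 × e^(−kt) = 87.20 × 0.4879 = 42.55 µg/L.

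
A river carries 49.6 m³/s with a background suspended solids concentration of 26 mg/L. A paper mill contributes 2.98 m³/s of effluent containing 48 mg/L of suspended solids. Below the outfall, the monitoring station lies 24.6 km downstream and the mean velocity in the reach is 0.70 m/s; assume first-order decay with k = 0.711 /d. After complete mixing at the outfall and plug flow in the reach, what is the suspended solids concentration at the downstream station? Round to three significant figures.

Flow-weighted average: C = (49.60·26.00 + 2.980·48.00) / 52.58 = 1433/52.58 = 27.25 mg/L.
Travel time t = 24.6·1000 / 0.70 = 35140 s = 9.762 h.
Decay over the reach: 27.25·exp(−kt) = 27.25·0.7489 = 20.40 mg/L.

20.4 mg/L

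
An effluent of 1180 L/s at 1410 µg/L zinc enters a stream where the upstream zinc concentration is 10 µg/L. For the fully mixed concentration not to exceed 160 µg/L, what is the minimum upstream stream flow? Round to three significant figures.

9830 L/s

Set C_mix = 160: (Q·10.00 + 1180·1410) / (Q + 1180) = 160
→ Q = 1180·(1410 − 160)/(160 − 10.00) = 9833 L/s.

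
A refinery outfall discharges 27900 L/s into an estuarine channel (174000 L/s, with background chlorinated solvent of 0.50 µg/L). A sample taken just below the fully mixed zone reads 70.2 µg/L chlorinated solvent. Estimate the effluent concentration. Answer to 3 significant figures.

Mass balance: 174000·0.5000 + 27900·Cₑ = 201900·70.20
→ Cₑ = (201900·70.20 − 174000·0.5000) / 27900 = 504.9 µg/L.

505 µg/L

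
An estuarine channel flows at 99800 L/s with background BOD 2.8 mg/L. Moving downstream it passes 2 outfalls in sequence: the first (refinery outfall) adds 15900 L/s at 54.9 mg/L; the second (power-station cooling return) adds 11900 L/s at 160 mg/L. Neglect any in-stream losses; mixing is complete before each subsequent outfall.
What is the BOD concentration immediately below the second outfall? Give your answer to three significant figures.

Below outfall 1: Q → 115700 L/s, C = (99800·2.800 + 15900·54.90)/115700 = 9.960 mg/L.
Below outfall 2: Q → 127600 L/s, C = (115700·9.960 + 11900·160.0)/127600 = 23.95 mg/L.

24.0 mg/L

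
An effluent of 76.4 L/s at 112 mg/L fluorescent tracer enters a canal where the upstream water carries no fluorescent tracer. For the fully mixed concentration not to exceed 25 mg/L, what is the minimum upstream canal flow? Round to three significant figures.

266 L/s

Set C_mix = 25: (Q·0 + 76.40·112.0) / (Q + 76.40) = 25
→ Q = 76.40·(112.0 − 25)/(25 − 0) = 265.9 L/s.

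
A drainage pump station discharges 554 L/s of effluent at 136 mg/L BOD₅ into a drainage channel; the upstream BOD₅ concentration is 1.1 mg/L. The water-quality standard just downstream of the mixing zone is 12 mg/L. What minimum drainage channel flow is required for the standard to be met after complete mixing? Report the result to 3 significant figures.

6300 L/s

Set C_mix = 12: (Q·1.100 + 554.0·136.0) / (Q + 554.0) = 12
→ Q = 554.0·(136.0 − 12)/(12 − 1.100) = 6302 L/s.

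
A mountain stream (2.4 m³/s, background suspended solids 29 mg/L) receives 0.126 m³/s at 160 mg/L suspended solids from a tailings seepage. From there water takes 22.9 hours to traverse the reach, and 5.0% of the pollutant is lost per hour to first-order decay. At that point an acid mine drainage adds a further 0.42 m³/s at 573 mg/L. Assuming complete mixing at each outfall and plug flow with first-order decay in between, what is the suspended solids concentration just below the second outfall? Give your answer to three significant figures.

Conservation of mass: C = (2.400·29.00 + 0.1260·160.0) / 2.526 = 89.76/2.526 = 35.53 mg/L; combined flow 2.526 m³/s.
5.0%/h lost → k = −ln(1 − 0.05) = 0.05129 h⁻¹.
First-order decay: C = 35.53·exp(−k·t) = 35.53·0.3089 = 10.98 mg/L.
Second outfall: C = (2.526·10.98 + 0.4200·573.0)/2.946 = 91.10 mg/L.

91.1 mg/L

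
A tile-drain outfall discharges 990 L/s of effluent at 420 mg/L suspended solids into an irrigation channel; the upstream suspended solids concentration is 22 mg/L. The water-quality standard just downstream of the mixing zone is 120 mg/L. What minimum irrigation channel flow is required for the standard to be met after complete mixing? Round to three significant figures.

3030 L/s

Set C_mix = 120: (Q·22.00 + 990.0·420.0) / (Q + 990.0) = 120
→ Q = 990.0·(420.0 − 120)/(120 − 22.00) = 3031 L/s.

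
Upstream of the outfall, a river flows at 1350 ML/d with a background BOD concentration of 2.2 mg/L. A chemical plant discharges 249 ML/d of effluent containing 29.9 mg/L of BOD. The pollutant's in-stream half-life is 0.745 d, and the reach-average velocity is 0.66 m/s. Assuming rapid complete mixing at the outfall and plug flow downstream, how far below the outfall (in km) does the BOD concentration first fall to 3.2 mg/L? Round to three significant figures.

Flow-weighted average: C = (1350·2.200 + 249.0·29.90) / 1599 = 10420/1599 = 6.514 mg/L.
Half-life 0.745 d → k = ln 2 / 0.745 = 0.9304 d⁻¹.
Set 6.514·exp(−k·t) = 3.2 → t = ln(6.514/3.2)/k = 66000 s = 18.33 h.
Distance = v·t = 0.66·66000 = 43560 m = 43.56 km.

43.6 km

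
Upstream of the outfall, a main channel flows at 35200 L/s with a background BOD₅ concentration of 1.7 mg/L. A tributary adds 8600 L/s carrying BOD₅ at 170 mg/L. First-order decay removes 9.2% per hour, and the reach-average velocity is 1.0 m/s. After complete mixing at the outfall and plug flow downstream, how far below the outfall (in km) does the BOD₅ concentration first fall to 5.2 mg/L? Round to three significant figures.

Flow-weighted average: C = (35200·1.700 + 8600·170.0) / 43800 = 1522000/43800 = 34.75 mg/L.
9.2%/h lost → k = −ln(1 − 0.092) = 0.09651 h⁻¹.
Set 34.75·exp(−k·t) = 5.2 → t = ln(34.75/5.2)/k = 70850 s = 19.68 h.
Distance = v·t = 1.0·70850 = 70850 m = 70.85 km.

70.8 km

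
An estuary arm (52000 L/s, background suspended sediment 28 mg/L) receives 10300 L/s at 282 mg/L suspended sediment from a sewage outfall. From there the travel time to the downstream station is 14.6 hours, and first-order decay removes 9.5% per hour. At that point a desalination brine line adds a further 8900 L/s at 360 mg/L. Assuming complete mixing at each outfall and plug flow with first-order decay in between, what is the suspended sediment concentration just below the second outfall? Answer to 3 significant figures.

After mixing, C = (52000·28.00 + 10300·282.0) / 62300 = 4361000/62300 = 69.99 mg/L; combined flow 62300 L/s.
9.5%/h lost → k = −ln(1 − 0.095) = 0.09982 h⁻¹.
Decay over the reach: 69.99·exp(−kt) = 69.99·0.2328 = 16.30 mg/L.
At the second outfall, C = (62300·16.30 + 8900·360.0) / (62300 + 8900) = 59.26 mg/L.

59.3 mg/L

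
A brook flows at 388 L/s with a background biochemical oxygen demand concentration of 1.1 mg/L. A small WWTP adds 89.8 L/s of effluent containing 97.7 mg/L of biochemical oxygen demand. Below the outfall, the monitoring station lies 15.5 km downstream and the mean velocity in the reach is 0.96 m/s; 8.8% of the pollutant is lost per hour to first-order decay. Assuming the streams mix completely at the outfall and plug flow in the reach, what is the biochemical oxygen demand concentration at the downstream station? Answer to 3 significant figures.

Conservation of mass: C = (388.0·1.100 + 89.80·97.70) / 477.8 = 9200/477.8 = 19.26 mg/L.
Travel time t = 15.5·1000 / 0.96 = 16150 s = 4.485 h.
8.8%/h lost → k = −ln(1 − 0.088) = 0.09212 h⁻¹.
Applying C = C₀e^(−kt): 19.26 × 0.6616 = 12.74 mg/L.

12.7 mg/L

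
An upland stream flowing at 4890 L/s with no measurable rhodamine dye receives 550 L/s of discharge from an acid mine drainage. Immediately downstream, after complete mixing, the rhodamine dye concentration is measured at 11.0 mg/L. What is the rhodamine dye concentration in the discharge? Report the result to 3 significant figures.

Mass balance: 4890·0 + 550.0·Cₑ = 5440·11.00
→ Cₑ = (5440·11.00 − 4890·0) / 550.0 = 108.8 mg/L.

109 mg/L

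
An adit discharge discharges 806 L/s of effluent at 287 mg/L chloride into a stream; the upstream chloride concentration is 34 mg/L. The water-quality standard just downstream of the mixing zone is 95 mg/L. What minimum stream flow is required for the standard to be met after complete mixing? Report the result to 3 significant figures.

Set C_mix = 95: (Q·34.00 + 806.0·287.0) / (Q + 806.0) = 95
→ Q = 806.0·(287.0 − 95)/(95 − 34.00) = 2537 L/s.

2540 L/s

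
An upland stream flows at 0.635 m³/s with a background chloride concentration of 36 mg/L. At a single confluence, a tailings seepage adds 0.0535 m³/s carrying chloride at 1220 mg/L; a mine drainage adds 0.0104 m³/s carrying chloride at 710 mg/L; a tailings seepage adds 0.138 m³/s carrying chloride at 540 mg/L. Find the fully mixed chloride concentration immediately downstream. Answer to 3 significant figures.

Mixed concentration C = ΣQC/ΣQ = (0.6350·36.00 + 0.05350·1220 + 0.01040·710.0 + 0.1380·540.0) / 0.8369 = 170.0/0.8369 = 203.2 mg/L.

203 mg/L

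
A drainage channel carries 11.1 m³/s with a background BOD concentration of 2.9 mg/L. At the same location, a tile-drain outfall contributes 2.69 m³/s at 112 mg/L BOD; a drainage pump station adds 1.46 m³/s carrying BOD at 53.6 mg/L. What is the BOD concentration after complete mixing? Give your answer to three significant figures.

27.0 mg/L

After mixing, C = (11.10·2.900 + 2.690·112.0 + 1.460·53.60) / 15.25 = 411.7/15.25 = 27.00 mg/L.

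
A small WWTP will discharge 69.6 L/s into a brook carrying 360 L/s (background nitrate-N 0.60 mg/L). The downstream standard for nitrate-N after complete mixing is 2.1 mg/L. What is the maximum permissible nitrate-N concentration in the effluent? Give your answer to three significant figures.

9.86 mg/L

At the limit, (Qr·Cr + Qe·Cₑ)/(Qr + Qe) = 2.1:
Cₑ = (429.6·2.1 − 360.0·0.6000) / 69.60 = 9.859 mg/L.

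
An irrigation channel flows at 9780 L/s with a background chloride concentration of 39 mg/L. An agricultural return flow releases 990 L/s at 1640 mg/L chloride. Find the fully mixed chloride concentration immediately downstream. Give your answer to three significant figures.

186 mg/L

Flow-weighted average: C = (9780·39.00 + 990.0·1640) / 10770 = 2005000/10770 = 186.2 mg/L.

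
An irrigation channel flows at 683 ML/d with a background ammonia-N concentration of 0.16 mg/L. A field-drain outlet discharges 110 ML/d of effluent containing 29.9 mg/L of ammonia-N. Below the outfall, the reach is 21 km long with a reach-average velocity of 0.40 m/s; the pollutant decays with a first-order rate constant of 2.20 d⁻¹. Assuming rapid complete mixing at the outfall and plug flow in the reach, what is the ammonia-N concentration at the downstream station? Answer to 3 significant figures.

Mixed concentration C = ΣQC/ΣQ = (683.0·0.1600 + 110.0·29.90) / 793.0 = 3398/793.0 = 4.285 mg/L.
Travel time t = 21·1000 / 0.40 = 52500 s = 14.58 h.
Applying C = C₀e^(−kt): 4.285 × 0.2627 = 1.126 mg/L.

1.13 mg/L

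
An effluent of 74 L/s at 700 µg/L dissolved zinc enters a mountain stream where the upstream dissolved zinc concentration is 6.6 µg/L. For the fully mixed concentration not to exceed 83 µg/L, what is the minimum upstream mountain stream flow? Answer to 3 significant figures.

598 L/s

Set C_mix = 83: (Q·6.600 + 74.00·700.0) / (Q + 74.00) = 83
→ Q = 74.00·(700.0 − 83)/(83 − 6.600) = 597.6 L/s.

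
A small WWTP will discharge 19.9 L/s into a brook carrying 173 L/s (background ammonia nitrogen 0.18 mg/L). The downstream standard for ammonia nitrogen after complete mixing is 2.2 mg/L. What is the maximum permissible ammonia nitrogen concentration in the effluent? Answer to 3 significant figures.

At the limit, (Qr·Cr + Qe·Cₑ)/(Qr + Qe) = 2.2:
Cₑ = (192.9·2.2 − 173.0·0.1800) / 19.90 = 19.76 mg/L.

19.8 mg/L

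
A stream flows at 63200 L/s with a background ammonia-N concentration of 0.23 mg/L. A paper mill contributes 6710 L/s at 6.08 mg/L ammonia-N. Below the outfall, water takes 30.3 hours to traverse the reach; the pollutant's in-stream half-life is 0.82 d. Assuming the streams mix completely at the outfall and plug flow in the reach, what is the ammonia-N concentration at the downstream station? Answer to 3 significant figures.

0.272 mg/L

Flow-weighted average: C = (63200·0.2300 + 6710·6.080) / 69910 = 55330/69910 = 0.7915 mg/L.
Half-life 0.82 d → k = ln 2 / 0.82 = 0.8453 d⁻¹.
First-order decay: C = 0.7915·exp(−k·t) = 0.7915·0.3440 = 0.2722 mg/L.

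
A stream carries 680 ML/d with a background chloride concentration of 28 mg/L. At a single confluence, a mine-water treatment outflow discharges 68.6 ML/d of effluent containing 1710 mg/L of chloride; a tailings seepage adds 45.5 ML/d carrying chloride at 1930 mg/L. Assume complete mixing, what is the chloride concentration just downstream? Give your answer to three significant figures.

282 mg/L

Flow-weighted average: C = (680.0·28.00 + 68.60·1710 + 45.50·1930) / 794.1 = 224200/794.1 = 282.3 mg/L.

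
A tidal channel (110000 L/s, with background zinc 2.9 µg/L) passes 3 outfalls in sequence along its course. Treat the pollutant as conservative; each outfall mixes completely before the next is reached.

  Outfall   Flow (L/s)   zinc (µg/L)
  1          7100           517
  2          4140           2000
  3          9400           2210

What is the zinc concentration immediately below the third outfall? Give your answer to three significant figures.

Below outfall 1: Q → 117100 L/s, C = (110000·2.900 + 7100·517.0)/117100 = 34.07 µg/L.
Below outfall 2: Q → 121200 L/s, C = (117100·34.07 + 4140·2000)/121200 = 101.2 µg/L.
Below outfall 3: Q → 130600 L/s, C = (121200·101.2 + 9400·2210)/130600 = 252.9 µg/L.

253 µg/L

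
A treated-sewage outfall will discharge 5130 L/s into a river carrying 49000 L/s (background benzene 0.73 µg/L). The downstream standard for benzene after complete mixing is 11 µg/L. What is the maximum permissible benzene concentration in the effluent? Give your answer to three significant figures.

109 µg/L

At the limit, (Qr·Cr + Qe·Cₑ)/(Qr + Qe) = 11:
Cₑ = (54130·11 − 49000·0.7300) / 5130 = 109.1 µg/L.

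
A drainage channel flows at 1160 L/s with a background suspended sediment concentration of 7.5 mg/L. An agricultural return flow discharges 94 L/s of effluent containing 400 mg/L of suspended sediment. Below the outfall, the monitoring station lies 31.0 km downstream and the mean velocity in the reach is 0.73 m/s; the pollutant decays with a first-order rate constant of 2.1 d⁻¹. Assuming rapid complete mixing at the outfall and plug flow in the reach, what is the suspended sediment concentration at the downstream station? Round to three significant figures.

13.2 mg/L

Conservation of mass: C = (1160·7.500 + 94.00·400.0) / 1254 = 46300/1254 = 36.92 mg/L.
Travel time t = 31.0·1000 / 0.73 = 42470 s = 11.80 h.
Applying C = C₀e^(−kt): 36.92 × 0.3562 = 13.15 mg/L.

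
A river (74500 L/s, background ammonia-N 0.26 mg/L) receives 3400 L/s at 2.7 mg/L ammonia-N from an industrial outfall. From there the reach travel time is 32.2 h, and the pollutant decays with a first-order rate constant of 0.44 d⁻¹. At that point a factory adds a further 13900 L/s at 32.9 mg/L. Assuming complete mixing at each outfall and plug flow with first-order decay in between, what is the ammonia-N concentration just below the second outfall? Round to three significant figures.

Mass balance: C = (74500·0.2600 + 3400·2.700) / 77900 = 28550/77900 = 0.3665 mg/L; combined flow 77900 L/s.
Decay over the reach: 0.3665·exp(−kt) = 0.3665·0.5541 = 0.2031 mg/L.
At the second outfall, C = (77900·0.2031 + 13900·32.90) / (77900 + 13900) = 5.154 mg/L.

5.15 mg/L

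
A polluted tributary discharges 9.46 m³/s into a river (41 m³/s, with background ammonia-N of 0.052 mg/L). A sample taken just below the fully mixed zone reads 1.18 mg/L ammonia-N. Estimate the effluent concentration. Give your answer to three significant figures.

Mass balance: 41.00·0.05200 + 9.460·Cₑ = 50.46·1.180
→ Cₑ = (50.46·1.180 − 41.00·0.05200) / 9.460 = 6.069 mg/L.

6.07 mg/L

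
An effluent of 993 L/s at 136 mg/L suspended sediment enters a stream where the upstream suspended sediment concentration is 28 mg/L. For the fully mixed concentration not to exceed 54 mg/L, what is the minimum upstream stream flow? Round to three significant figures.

3130 L/s

Set C_mix = 54: (Q·28.00 + 993.0·136.0) / (Q + 993.0) = 54
→ Q = 993.0·(136.0 − 54)/(54 − 28.00) = 3132 L/s.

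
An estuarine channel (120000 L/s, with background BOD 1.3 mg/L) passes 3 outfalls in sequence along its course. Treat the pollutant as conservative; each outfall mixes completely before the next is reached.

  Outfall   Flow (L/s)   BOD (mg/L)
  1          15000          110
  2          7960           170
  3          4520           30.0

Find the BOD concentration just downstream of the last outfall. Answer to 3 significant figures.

22.3 mg/L

Outfall 1: combined Q = 135000 L/s; C = (120000·1.300 + 15000·110.0)/135000 = 13.38 mg/L.
Outfall 2: combined Q = 143000 L/s; C = (135000·13.38 + 7960·170.0)/143000 = 22.10 mg/L.
Outfall 3: combined Q = 147500 L/s; C = (143000·22.10 + 4520·30.00)/147500 = 22.34 mg/L.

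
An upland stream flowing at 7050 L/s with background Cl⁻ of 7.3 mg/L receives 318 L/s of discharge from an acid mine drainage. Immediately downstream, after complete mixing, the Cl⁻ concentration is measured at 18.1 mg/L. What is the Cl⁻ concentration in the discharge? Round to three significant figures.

Mass balance: 7050·7.300 + 318.0·Cₑ = 7368·18.10
→ Cₑ = (7368·18.10 − 7050·7.300) / 318.0 = 257.5 mg/L.

258 mg/L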